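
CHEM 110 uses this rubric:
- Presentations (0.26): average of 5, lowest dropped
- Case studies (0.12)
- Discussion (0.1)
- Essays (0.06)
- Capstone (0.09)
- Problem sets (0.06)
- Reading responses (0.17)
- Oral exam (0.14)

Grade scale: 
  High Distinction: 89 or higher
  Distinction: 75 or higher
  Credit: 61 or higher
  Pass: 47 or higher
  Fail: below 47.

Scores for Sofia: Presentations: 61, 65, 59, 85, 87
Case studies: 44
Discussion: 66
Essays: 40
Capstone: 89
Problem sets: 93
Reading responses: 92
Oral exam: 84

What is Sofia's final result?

Credit

Presentations: drop 59 → average of remaining 4 = 298/4 = 74.5
Weighted total:
  Presentations 74.5 × 0.26 = 19.37
  Case studies 44 × 0.12 = 5.28
  Discussion 66 × 0.1 = 6.6
  Essays 40 × 0.06 = 2.4
  Capstone 89 × 0.09 = 8.01
  Problem sets 93 × 0.06 = 5.58
  Reading responses 92 × 0.17 = 15.64
  Oral exam 84 × 0.14 = 11.76
Sum = 74.64
74.64 is ≥ 61 and < 75 → Credit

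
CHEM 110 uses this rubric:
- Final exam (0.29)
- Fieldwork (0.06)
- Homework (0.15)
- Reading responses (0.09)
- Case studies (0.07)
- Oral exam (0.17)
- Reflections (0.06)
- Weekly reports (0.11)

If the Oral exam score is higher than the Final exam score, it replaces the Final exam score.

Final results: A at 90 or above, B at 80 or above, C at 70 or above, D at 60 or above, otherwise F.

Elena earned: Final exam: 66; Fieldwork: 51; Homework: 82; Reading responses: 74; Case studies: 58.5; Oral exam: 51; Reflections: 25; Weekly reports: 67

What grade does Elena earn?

D

Oral exam (51) ≤ Final exam (66), so Final exam stays at 66.
Weighted total:
  Final exam 66 × 0.29 = 19.14
  Fieldwork 51 × 0.06 = 3.06
  Homework 82 × 0.15 = 12.3
  Reading responses 74 × 0.09 = 6.66
  Case studies 58.5 × 0.07 = 4.095
  Oral exam 51 × 0.17 = 8.67
  Reflections 25 × 0.06 = 1.5
  Weekly reports 67 × 0.11 = 7.37
Sum = 62.795
62.795 is ≥ 60 and < 70 → D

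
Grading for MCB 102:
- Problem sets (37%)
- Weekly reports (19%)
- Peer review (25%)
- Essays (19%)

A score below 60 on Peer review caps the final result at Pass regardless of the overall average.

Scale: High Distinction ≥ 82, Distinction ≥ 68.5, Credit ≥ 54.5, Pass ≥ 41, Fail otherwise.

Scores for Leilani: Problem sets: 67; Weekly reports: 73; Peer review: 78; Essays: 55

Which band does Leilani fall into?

Peer review score 78 ≥ 60: minimum met.
Weighted total:
  Problem sets 67 × 0.37 = 24.79
  Weekly reports 73 × 0.19 = 13.87
  Peer review 78 × 0.25 = 19.5
  Essays 55 × 0.19 = 10.45
Sum = 68.61
68.61 is ≥ 68.5 and < 82 → Distinction

Distinction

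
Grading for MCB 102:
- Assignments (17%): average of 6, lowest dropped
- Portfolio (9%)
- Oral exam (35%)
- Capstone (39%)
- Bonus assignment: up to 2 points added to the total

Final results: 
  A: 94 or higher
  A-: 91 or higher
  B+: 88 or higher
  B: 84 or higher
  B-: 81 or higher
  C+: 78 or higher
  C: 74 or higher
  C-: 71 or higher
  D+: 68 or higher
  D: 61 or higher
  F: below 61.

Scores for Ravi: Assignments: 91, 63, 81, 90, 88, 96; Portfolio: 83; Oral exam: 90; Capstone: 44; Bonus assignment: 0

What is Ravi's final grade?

C-

Assignments: drop 63 → average of remaining 5 = 446/5 = 89.2
Weighted total:
  Assignments 89.2 × 0.17 = 15.164
  Portfolio 83 × 0.09 = 7.47
  Oral exam 90 × 0.35 = 31.5
  Capstone 44 × 0.39 = 17.16
Sum = 71.294
Bonus assignment: 71.294 + 0 = 71.294
71.294 is ≥ 71 and < 74 → C-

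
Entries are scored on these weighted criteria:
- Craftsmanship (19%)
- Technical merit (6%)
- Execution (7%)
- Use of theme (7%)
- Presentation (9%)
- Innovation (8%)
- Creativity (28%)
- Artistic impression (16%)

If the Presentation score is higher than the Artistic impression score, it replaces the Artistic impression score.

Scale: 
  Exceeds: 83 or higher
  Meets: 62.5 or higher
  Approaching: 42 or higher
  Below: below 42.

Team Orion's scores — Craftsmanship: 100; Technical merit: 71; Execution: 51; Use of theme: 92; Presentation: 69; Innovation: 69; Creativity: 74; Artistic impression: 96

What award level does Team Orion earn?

Presentation (69) ≤ Artistic impression (96), so Artistic impression stays at 96.
Weighted total:
  Craftsmanship 100 × 0.19 = 19
  Technical merit 71 × 0.06 = 4.26
  Execution 51 × 0.07 = 3.57
  Use of theme 92 × 0.07 = 6.44
  Presentation 69 × 0.09 = 6.21
  Innovation 69 × 0.08 = 5.52
  Creativity 74 × 0.28 = 20.72
  Artistic impression 96 × 0.16 = 15.36
Sum = 81.08
81.08 is ≥ 62.5 and < 83 → Meets

Meets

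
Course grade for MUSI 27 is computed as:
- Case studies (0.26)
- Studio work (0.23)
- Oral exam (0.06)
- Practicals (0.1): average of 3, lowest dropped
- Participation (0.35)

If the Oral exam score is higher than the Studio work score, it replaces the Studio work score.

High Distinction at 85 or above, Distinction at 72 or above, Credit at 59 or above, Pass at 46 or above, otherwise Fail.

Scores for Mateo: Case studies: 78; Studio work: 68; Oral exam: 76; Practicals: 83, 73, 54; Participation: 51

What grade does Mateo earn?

Practicals: drop 54 → average of remaining 2 = 156/2 = 78
Oral exam (76) > Studio work (68), so Studio work counts as 76.
Weighted total:
  Case studies 78 × 0.26 = 20.28
  Studio work 76 × 0.23 = 17.48
  Oral exam 76 × 0.06 = 4.56
  Practicals 78 × 0.1 = 7.8
  Participation 51 × 0.35 = 17.85
Sum = 67.97
67.97 is ≥ 59 and < 72 → Credit

Credit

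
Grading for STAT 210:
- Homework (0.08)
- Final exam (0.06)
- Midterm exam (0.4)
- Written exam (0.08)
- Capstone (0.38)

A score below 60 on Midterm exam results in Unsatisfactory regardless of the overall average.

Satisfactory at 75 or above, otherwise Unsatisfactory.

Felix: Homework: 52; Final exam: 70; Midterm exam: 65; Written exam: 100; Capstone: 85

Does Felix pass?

Unsatisfactory

Midterm exam score 65 ≥ 60: minimum met.
Weighted total:
  Homework 52 × 0.08 = 4.16
  Final exam 70 × 0.06 = 4.2
  Midterm exam 65 × 0.4 = 26
  Written exam 100 × 0.08 = 8
  Capstone 85 × 0.38 = 32.3
Sum = 74.66
74.66 < 75 → Unsatisfactory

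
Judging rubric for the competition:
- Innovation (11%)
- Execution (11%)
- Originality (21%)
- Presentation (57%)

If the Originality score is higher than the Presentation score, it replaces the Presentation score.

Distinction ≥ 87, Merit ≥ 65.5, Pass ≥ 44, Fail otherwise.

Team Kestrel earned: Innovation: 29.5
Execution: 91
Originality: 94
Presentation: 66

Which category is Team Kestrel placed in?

Originality (94) > Presentation (66), so Presentation counts as 94.
Weighted total:
  Innovation 29.5 × 0.11 = 3.245
  Execution 91 × 0.11 = 10.01
  Originality 94 × 0.21 = 19.74
  Presentation 94 × 0.57 = 53.58
Sum = 86.575
86.575 is ≥ 65.5 and < 87 → Merit

Merit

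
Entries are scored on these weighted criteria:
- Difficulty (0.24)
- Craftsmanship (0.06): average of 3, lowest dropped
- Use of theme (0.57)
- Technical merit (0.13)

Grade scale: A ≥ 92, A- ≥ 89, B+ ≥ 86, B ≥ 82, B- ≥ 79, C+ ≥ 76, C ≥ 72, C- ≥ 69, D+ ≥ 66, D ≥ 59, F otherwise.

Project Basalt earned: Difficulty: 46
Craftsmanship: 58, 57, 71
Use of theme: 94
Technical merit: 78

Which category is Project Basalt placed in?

C+

Craftsmanship: drop 57 → average of remaining 2 = 129/2 = 64.5
Weighted total:
  Difficulty 46 × 0.24 = 11.04
  Craftsmanship 64.5 × 0.06 = 3.87
  Use of theme 94 × 0.57 = 53.58
  Technical merit 78 × 0.13 = 10.14
Sum = 78.63
78.63 is ≥ 76 and < 79 → C+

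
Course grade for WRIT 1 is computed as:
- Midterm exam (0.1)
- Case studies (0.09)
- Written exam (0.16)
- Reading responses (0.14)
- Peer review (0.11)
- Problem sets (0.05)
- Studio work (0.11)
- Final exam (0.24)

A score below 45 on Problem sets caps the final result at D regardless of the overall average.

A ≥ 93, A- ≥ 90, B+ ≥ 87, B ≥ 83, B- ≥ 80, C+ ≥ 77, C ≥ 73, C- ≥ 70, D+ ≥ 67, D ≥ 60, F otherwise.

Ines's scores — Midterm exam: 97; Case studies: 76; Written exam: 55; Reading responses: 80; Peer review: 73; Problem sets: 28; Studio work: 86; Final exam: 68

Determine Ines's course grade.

Problem sets score 28 < 45: minimum not met.
Weighted total:
  Midterm exam 97 × 0.1 = 9.7
  Case studies 76 × 0.09 = 6.84
  Written exam 55 × 0.16 = 8.8
  Reading responses 80 × 0.14 = 11.2
  Peer review 73 × 0.11 = 8.03
  Problem sets 28 × 0.05 = 1.4
  Studio work 86 × 0.11 = 9.46
  Final exam 68 × 0.24 = 16.32
Sum = 71.75
71.75 would be C-; cap at D applies → D.

D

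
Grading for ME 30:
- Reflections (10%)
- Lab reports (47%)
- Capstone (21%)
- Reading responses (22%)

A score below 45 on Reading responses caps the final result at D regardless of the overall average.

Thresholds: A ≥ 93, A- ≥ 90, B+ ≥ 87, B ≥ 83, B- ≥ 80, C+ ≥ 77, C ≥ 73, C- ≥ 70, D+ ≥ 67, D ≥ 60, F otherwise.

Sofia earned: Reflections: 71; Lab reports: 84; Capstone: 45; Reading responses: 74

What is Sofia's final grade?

Reading responses score 74 ≥ 45: minimum met.
Weighted total:
  Reflections 71 × 0.1 = 7.1
  Lab reports 84 × 0.47 = 39.48
  Capstone 45 × 0.21 = 9.45
  Reading responses 74 × 0.22 = 16.28
Sum = 72.31
72.31 is ≥ 70 and < 73 → C-

C-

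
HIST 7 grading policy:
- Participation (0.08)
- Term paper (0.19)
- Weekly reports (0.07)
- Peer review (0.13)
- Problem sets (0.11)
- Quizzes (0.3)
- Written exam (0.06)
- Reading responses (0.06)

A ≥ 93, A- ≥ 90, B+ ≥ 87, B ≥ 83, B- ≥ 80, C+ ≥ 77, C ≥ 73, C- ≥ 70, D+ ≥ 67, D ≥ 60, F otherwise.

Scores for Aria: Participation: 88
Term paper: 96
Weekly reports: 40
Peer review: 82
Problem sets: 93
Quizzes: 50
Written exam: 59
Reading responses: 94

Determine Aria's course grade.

C

Weighted total:
  Participation 88 × 0.08 = 7.04
  Term paper 96 × 0.19 = 18.24
  Weekly reports 40 × 0.07 = 2.8
  Peer review 82 × 0.13 = 10.66
  Problem sets 93 × 0.11 = 10.23
  Quizzes 50 × 0.3 = 15
  Written exam 59 × 0.06 = 3.54
  Reading responses 94 × 0.06 = 5.64
Sum = 73.15
73.15 is ≥ 73 and < 77 → C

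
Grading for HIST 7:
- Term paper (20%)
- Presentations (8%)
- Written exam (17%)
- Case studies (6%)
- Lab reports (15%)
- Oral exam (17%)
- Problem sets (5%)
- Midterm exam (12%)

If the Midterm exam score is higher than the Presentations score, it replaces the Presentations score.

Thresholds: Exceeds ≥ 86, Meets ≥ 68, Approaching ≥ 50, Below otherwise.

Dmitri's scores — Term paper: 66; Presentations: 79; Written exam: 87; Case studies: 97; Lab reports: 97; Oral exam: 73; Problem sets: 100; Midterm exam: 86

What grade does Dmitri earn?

Midterm exam (86) > Presentations (79), so Presentations counts as 86.
Weighted total:
  Term paper 66 × 0.2 = 13.2
  Presentations 86 × 0.08 = 6.88
  Written exam 87 × 0.17 = 14.79
  Case studies 97 × 0.06 = 5.82
  Lab reports 97 × 0.15 = 14.55
  Oral exam 73 × 0.17 = 12.41
  Problem sets 100 × 0.05 = 5
  Midterm exam 86 × 0.12 = 10.32
Sum = 82.97
82.97 is ≥ 68 and < 86 → Meets

Meets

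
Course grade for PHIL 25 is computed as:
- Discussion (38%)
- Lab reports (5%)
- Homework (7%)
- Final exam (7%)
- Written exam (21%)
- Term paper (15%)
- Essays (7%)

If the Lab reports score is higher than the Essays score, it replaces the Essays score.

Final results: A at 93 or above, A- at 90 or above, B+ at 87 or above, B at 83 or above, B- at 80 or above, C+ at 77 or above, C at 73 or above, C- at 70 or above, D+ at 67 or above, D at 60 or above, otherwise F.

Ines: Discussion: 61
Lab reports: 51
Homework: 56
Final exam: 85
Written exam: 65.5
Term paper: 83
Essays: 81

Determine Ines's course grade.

Lab reports (51) ≤ Essays (81), so Essays stays at 81.
Weighted total:
  Discussion 61 × 0.38 = 23.18
  Lab reports 51 × 0.05 = 2.55
  Homework 56 × 0.07 = 3.92
  Final exam 85 × 0.07 = 5.95
  Written exam 65.5 × 0.21 = 13.755
  Term paper 83 × 0.15 = 12.45
  Essays 81 × 0.07 = 5.67
Sum = 67.475
67.475 is ≥ 67 and < 70 → D+

D+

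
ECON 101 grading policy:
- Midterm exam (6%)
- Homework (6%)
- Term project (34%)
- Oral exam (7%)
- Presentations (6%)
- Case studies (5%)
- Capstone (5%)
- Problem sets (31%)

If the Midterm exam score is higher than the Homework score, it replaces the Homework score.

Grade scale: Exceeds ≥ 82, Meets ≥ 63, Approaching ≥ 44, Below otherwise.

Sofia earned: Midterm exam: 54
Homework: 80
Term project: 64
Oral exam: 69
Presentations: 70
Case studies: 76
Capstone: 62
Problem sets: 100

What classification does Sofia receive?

Midterm exam (54) ≤ Homework (80), so Homework stays at 80.
Weighted total:
  Midterm exam 54 × 0.06 = 3.24
  Homework 80 × 0.06 = 4.8
  Term project 64 × 0.34 = 21.76
  Oral exam 69 × 0.07 = 4.83
  Presentations 70 × 0.06 = 4.2
  Case studies 76 × 0.05 = 3.8
  Capstone 62 × 0.05 = 3.1
  Problem sets 100 × 0.31 = 31
Sum = 76.73
76.73 is ≥ 63 and < 82 → Meets

Meets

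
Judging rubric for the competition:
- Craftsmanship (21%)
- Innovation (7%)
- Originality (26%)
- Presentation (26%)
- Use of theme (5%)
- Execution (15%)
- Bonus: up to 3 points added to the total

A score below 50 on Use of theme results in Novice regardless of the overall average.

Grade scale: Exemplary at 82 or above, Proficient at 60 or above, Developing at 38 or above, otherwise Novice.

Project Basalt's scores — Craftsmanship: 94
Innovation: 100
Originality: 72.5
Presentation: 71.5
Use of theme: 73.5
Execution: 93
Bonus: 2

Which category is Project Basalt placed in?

Use of theme score 73.5 ≥ 50: minimum met.
Weighted total:
  Craftsmanship 94 × 0.21 = 19.74
  Innovation 100 × 0.07 = 7
  Originality 72.5 × 0.26 = 18.85
  Presentation 71.5 × 0.26 = 18.59
  Use of theme 73.5 × 0.05 = 3.675
  Execution 93 × 0.15 = 13.95
Sum = 81.805
Bonus: 81.805 + 2 = 83.805
83.805 ≥ 82 → Exemplary

Exemplary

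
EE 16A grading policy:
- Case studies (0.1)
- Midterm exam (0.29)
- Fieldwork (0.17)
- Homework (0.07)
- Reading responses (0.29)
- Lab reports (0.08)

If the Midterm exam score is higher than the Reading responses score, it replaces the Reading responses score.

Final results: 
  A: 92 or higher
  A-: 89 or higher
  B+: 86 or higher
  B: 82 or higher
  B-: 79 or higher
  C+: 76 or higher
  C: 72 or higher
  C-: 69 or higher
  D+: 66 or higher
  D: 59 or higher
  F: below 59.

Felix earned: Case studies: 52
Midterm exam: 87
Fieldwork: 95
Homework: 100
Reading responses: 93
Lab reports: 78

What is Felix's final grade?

B+

Midterm exam (87) ≤ Reading responses (93), so Reading responses stays at 93.
Weighted total:
  Case studies 52 × 0.1 = 5.2
  Midterm exam 87 × 0.29 = 25.23
  Fieldwork 95 × 0.17 = 16.15
  Homework 100 × 0.07 = 7
  Reading responses 93 × 0.29 = 26.97
  Lab reports 78 × 0.08 = 6.24
Sum = 86.79
86.79 is ≥ 86 and < 89 → B+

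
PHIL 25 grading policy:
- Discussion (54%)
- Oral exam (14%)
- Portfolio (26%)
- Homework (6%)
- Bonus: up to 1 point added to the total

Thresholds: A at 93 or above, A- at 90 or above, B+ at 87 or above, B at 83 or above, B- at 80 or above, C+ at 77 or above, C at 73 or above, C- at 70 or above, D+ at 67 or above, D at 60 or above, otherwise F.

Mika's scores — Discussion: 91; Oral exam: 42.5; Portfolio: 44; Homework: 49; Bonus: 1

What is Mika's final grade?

C-

Weighted total:
  Discussion 91 × 0.54 = 49.14
  Oral exam 42.5 × 0.14 = 5.95
  Portfolio 44 × 0.26 = 11.44
  Homework 49 × 0.06 = 2.94
Sum = 69.47
Bonus: 69.47 + 1 = 70.47
70.47 is ≥ 70 and < 73 → C-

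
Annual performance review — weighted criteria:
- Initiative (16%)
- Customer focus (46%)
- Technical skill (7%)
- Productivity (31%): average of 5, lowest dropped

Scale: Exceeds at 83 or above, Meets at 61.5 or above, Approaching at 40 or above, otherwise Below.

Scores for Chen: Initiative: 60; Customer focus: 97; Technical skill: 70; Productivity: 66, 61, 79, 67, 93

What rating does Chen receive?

Meets

Productivity: drop 61 → average of remaining 4 = 305/4 = 76.25
Weighted total:
  Initiative 60 × 0.16 = 9.6
  Customer focus 97 × 0.46 = 44.62
  Technical skill 70 × 0.07 = 4.9
  Productivity 76.25 × 0.31 = 23.6375
Sum = 82.7575
82.7575 is ≥ 61.5 and < 83 → Meets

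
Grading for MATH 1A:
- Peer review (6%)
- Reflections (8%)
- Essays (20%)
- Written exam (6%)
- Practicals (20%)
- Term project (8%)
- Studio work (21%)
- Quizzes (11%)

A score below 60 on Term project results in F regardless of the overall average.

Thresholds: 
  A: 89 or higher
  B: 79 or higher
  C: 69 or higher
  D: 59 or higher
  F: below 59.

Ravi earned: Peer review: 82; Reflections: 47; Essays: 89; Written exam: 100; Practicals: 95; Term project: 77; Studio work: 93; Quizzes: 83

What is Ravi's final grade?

Term project score 77 ≥ 60: minimum met.
Weighted total:
  Peer review 82 × 0.06 = 4.92
  Reflections 47 × 0.08 = 3.76
  Essays 89 × 0.2 = 17.8
  Written exam 100 × 0.06 = 6
  Practicals 95 × 0.2 = 19
  Term project 77 × 0.08 = 6.16
  Studio work 93 × 0.21 = 19.53
  Quizzes 83 × 0.11 = 9.13
Sum = 86.3
86.3 is ≥ 79 and < 89 → B

B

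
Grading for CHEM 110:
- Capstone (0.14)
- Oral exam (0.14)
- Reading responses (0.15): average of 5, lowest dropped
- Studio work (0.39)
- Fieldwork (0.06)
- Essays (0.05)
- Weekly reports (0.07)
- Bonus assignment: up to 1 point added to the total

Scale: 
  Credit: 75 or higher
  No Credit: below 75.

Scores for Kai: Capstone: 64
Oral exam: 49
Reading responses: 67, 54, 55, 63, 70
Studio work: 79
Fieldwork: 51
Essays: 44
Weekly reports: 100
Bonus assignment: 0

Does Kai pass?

No Credit

Reading responses: drop 54 → average of remaining 4 = 255/4 = 63.75
Weighted total:
  Capstone 64 × 0.14 = 8.96
  Oral exam 49 × 0.14 = 6.86
  Reading responses 63.75 × 0.15 = 9.5625
  Studio work 79 × 0.39 = 30.81
  Fieldwork 51 × 0.06 = 3.06
  Essays 44 × 0.05 = 2.2
  Weekly reports 100 × 0.07 = 7
Sum = 68.4525
Bonus assignment: 68.4525 + 0 = 68.4525
68.4525 < 75 → No Credit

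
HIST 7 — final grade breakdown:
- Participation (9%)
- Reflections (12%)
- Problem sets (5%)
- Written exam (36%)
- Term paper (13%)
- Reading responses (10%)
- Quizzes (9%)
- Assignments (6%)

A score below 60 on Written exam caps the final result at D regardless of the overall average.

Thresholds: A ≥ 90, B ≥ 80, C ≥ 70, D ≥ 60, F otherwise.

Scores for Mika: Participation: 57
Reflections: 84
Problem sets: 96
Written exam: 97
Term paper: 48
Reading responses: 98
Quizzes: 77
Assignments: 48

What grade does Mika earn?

B

Written exam score 97 ≥ 60: minimum met.
Weighted total:
  Participation 57 × 0.09 = 5.13
  Reflections 84 × 0.12 = 10.08
  Problem sets 96 × 0.05 = 4.8
  Written exam 97 × 0.36 = 34.92
  Term paper 48 × 0.13 = 6.24
  Reading responses 98 × 0.1 = 9.8
  Quizzes 77 × 0.09 = 6.93
  Assignments 48 × 0.06 = 2.88
Sum = 80.78
80.78 is ≥ 80 and < 90 → B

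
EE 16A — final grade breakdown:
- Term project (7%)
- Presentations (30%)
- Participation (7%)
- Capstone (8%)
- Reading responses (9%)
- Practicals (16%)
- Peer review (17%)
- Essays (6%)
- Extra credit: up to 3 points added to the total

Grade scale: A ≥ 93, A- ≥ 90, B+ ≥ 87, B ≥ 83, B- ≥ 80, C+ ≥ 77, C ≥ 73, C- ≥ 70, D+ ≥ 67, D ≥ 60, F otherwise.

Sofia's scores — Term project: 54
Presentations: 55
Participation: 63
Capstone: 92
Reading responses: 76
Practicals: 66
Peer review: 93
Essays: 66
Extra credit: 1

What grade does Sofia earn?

Weighted total:
  Term project 54 × 0.07 = 3.78
  Presentations 55 × 0.3 = 16.5
  Participation 63 × 0.07 = 4.41
  Capstone 92 × 0.08 = 7.36
  Reading responses 76 × 0.09 = 6.84
  Practicals 66 × 0.16 = 10.56
  Peer review 93 × 0.17 = 15.81
  Essays 66 × 0.06 = 3.96
Sum = 69.22
Extra credit: 69.22 + 1 = 70.22
70.22 is ≥ 70 and < 73 → C-

C-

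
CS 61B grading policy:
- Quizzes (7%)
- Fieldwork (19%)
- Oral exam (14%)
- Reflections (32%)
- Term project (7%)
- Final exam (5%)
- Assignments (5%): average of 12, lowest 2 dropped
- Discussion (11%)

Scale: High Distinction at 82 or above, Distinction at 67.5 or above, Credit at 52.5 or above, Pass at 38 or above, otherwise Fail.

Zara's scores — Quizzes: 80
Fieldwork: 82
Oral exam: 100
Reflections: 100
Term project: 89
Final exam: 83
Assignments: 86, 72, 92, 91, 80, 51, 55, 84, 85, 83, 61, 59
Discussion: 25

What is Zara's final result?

Assignments: drop 51, 55 → average of remaining 10 = 793/10 = 79.3
Weighted total:
  Quizzes 80 × 0.07 = 5.6
  Fieldwork 82 × 0.19 = 15.58
  Oral exam 100 × 0.14 = 14
  Reflections 100 × 0.32 = 32
  Term project 89 × 0.07 = 6.23
  Final exam 83 × 0.05 = 4.15
  Assignments 79.3 × 0.05 = 3.965
  Discussion 25 × 0.11 = 2.75
Sum = 84.275
84.275 ≥ 82 → High Distinction

High Distinction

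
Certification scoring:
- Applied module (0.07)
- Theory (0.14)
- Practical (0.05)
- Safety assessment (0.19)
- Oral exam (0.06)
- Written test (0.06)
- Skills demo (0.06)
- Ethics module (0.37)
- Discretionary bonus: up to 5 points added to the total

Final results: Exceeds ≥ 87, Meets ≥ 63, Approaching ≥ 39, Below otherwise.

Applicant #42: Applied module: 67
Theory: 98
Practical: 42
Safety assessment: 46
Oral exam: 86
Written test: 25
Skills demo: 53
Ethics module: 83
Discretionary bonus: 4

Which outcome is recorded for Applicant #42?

Weighted total:
  Applied module 67 × 0.07 = 4.69
  Theory 98 × 0.14 = 13.72
  Practical 42 × 0.05 = 2.1
  Safety assessment 46 × 0.19 = 8.74
  Oral exam 86 × 0.06 = 5.16
  Written test 25 × 0.06 = 1.5
  Skills demo 53 × 0.06 = 3.18
  Ethics module 83 × 0.37 = 30.71
Sum = 69.8
Discretionary bonus: 69.8 + 4 = 73.8
73.8 is ≥ 63 and < 87 → Meets

Meets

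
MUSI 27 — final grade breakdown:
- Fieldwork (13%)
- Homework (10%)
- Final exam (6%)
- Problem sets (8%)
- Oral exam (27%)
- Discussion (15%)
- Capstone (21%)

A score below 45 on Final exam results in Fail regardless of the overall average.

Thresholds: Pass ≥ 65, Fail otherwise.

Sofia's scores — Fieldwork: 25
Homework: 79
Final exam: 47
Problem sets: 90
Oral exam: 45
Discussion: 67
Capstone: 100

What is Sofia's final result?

Final exam score 47 ≥ 45: minimum met.
Weighted total:
  Fieldwork 25 × 0.13 = 3.25
  Homework 79 × 0.1 = 7.9
  Final exam 47 × 0.06 = 2.82
  Problem sets 90 × 0.08 = 7.2
  Oral exam 45 × 0.27 = 12.15
  Discussion 67 × 0.15 = 10.05
  Capstone 100 × 0.21 = 21
Sum = 64.37
64.37 < 65 → Fail

Fail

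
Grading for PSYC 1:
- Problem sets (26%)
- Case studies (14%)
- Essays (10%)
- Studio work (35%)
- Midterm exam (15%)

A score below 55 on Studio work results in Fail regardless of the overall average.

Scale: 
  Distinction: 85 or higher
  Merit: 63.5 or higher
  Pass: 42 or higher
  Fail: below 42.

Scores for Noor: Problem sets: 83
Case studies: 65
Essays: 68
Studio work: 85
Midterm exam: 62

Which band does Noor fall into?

Merit

Studio work score 85 ≥ 55: minimum met.
Weighted total:
  Problem sets 83 × 0.26 = 21.58
  Case studies 65 × 0.14 = 9.1
  Essays 68 × 0.1 = 6.8
  Studio work 85 × 0.35 = 29.75
  Midterm exam 62 × 0.15 = 9.3
Sum = 76.53
76.53 is ≥ 63.5 and < 85 → Merit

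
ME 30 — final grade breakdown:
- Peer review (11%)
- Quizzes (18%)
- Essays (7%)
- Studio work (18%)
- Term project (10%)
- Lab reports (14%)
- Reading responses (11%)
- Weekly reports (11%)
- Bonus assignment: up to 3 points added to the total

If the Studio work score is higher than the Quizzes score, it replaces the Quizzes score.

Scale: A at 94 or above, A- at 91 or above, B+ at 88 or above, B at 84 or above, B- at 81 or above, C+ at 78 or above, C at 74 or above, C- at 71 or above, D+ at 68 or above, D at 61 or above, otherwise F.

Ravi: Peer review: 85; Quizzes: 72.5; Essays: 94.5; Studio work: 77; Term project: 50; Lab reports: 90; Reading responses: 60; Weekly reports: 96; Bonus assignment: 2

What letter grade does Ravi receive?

C+

Studio work (77) > Quizzes (72.5), so Quizzes counts as 77.
Weighted total:
  Peer review 85 × 0.11 = 9.35
  Quizzes 77 × 0.18 = 13.86
  Essays 94.5 × 0.07 = 6.615
  Studio work 77 × 0.18 = 13.86
  Term project 50 × 0.1 = 5
  Lab reports 90 × 0.14 = 12.6
  Reading responses 60 × 0.11 = 6.6
  Weekly reports 96 × 0.11 = 10.56
Sum = 78.445
Bonus assignment: 78.445 + 2 = 80.445
80.445 is ≥ 78 and < 81 → C+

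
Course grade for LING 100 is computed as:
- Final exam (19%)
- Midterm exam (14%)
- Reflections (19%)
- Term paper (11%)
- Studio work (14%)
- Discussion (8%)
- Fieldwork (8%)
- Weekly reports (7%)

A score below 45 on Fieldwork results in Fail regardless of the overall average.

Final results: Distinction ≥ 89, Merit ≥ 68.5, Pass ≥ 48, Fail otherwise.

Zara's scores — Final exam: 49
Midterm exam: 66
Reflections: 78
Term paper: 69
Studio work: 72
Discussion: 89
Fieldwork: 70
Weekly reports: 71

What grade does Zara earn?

Fieldwork score 70 ≥ 45: minimum met.
Weighted total:
  Final exam 49 × 0.19 = 9.31
  Midterm exam 66 × 0.14 = 9.24
  Reflections 78 × 0.19 = 14.82
  Term paper 69 × 0.11 = 7.59
  Studio work 72 × 0.14 = 10.08
  Discussion 89 × 0.08 = 7.12
  Fieldwork 70 × 0.08 = 5.6
  Weekly reports 71 × 0.07 = 4.97
Sum = 68.73
68.73 is ≥ 68.5 and < 89 → Merit

Merit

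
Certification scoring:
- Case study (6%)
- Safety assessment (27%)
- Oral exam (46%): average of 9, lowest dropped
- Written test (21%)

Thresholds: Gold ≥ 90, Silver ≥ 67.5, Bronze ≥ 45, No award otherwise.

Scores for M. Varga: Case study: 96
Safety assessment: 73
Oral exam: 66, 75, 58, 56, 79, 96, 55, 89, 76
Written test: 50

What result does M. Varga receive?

Oral exam: drop 55 → average of remaining 8 = 595/8 = 74.375
Weighted total:
  Case study 96 × 0.06 = 5.76
  Safety assessment 73 × 0.27 = 19.71
  Oral exam 74.375 × 0.46 = 34.2125
  Written test 50 × 0.21 = 10.5
Sum = 70.1825
70.1825 is ≥ 67.5 and < 90 → Silver

Silver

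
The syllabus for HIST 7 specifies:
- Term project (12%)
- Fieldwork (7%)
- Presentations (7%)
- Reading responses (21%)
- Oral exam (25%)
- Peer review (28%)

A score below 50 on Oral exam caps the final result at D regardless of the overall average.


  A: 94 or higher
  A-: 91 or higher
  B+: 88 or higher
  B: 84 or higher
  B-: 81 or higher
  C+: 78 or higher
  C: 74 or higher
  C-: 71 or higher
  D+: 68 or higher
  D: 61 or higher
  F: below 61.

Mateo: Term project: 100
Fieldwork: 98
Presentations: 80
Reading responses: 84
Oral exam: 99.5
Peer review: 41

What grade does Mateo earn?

Oral exam score 99.5 ≥ 50: minimum met.
Weighted total:
  Term project 100 × 0.12 = 12
  Fieldwork 98 × 0.07 = 6.86
  Presentations 80 × 0.07 = 5.6
  Reading responses 84 × 0.21 = 17.64
  Oral exam 99.5 × 0.25 = 24.875
  Peer review 41 × 0.28 = 11.48
Sum = 78.455
78.455 is ≥ 78 and < 81 → C+

C+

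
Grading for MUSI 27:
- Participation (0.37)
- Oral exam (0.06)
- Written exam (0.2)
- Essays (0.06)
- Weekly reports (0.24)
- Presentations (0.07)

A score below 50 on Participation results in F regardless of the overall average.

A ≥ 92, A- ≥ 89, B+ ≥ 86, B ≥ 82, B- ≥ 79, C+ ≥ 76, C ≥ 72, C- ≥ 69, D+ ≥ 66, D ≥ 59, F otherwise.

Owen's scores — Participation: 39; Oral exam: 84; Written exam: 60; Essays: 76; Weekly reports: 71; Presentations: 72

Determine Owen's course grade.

Participation score 39 < 50: minimum not met.
Weighted total:
  Participation 39 × 0.37 = 14.43
  Oral exam 84 × 0.06 = 5.04
  Written exam 60 × 0.2 = 12
  Essays 76 × 0.06 = 4.56
  Weekly reports 71 × 0.24 = 17.04
  Presentations 72 × 0.07 = 5.04
Sum = 58.11
Because the Participation minimum was not met, the result is F.

F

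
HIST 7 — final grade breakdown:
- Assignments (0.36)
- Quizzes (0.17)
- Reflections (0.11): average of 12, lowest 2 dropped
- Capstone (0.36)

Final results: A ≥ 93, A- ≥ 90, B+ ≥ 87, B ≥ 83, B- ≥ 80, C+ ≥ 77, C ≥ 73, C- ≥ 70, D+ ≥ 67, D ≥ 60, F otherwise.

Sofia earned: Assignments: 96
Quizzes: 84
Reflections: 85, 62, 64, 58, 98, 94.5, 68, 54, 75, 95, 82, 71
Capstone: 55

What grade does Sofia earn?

Reflections: drop 54, 58 → average of remaining 10 = 794.5/10 = 79.45
Weighted total:
  Assignments 96 × 0.36 = 34.56
  Quizzes 84 × 0.17 = 14.28
  Reflections 79.45 × 0.11 = 8.7395
  Capstone 55 × 0.36 = 19.8
Sum = 77.3795
77.3795 is ≥ 77 and < 80 → C+

C+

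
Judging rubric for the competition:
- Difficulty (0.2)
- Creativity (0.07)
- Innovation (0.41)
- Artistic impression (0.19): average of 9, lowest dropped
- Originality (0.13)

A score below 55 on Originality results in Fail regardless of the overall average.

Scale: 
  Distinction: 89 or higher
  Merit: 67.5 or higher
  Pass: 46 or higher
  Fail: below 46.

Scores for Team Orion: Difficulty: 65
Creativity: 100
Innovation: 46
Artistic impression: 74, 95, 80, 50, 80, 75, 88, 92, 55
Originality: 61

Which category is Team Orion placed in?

Pass

Artistic impression: drop 50 → average of remaining 8 = 639/8 = 79.875
Originality score 61 ≥ 55: minimum met.
Weighted total:
  Difficulty 65 × 0.2 = 13
  Creativity 100 × 0.07 = 7
  Innovation 46 × 0.41 = 18.86
  Artistic impression 79.875 × 0.19 = 15.17625
  Originality 61 × 0.13 = 7.93
Sum = 61.96625
61.96625 is ≥ 46 and < 67.5 → Pass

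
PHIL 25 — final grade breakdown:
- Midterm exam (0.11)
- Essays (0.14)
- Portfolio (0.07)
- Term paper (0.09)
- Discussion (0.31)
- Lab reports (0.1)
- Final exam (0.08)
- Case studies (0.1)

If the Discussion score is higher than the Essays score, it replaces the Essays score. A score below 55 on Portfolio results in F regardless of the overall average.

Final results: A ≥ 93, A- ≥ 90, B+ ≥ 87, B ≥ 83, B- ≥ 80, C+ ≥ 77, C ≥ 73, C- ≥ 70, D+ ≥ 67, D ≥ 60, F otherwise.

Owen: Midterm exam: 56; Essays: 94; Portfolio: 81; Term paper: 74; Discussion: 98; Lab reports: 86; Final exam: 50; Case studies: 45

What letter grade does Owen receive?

Discussion (98) > Essays (94), so Essays counts as 98.
Portfolio score 81 ≥ 55: minimum met.
Weighted total:
  Midterm exam 56 × 0.11 = 6.16
  Essays 98 × 0.14 = 13.72
  Portfolio 81 × 0.07 = 5.67
  Term paper 74 × 0.09 = 6.66
  Discussion 98 × 0.31 = 30.38
  Lab reports 86 × 0.1 = 8.6
  Final exam 50 × 0.08 = 4
  Case studies 45 × 0.1 = 4.5
Sum = 79.69
79.69 is ≥ 77 and < 80 → C+

C+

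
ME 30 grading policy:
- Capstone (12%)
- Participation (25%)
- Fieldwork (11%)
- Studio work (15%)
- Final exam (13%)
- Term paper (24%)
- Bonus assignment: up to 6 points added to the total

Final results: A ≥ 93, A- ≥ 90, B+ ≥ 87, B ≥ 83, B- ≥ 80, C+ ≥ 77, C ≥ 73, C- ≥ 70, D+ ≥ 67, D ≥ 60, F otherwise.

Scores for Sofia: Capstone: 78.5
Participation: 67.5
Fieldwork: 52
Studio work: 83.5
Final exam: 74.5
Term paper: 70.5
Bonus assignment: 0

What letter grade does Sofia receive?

Weighted total:
  Capstone 78.5 × 0.12 = 9.42
  Participation 67.5 × 0.25 = 16.875
  Fieldwork 52 × 0.11 = 5.72
  Studio work 83.5 × 0.15 = 12.525
  Final exam 74.5 × 0.13 = 9.685
  Term paper 70.5 × 0.24 = 16.92
Sum = 71.145
Bonus assignment: 71.145 + 0 = 71.145
71.145 is ≥ 70 and < 73 → C-

C-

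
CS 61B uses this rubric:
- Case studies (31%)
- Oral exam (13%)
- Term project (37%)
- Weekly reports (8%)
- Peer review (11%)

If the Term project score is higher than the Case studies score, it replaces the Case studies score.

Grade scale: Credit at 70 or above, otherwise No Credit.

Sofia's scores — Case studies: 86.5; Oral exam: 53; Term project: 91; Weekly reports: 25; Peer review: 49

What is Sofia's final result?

Term project (91) > Case studies (86.5), so Case studies counts as 91.
Weighted total:
  Case studies 91 × 0.31 = 28.21
  Oral exam 53 × 0.13 = 6.89
  Term project 91 × 0.37 = 33.67
  Weekly reports 25 × 0.08 = 2
  Peer review 49 × 0.11 = 5.39
Sum = 76.16
76.16 ≥ 70 → Credit

Credit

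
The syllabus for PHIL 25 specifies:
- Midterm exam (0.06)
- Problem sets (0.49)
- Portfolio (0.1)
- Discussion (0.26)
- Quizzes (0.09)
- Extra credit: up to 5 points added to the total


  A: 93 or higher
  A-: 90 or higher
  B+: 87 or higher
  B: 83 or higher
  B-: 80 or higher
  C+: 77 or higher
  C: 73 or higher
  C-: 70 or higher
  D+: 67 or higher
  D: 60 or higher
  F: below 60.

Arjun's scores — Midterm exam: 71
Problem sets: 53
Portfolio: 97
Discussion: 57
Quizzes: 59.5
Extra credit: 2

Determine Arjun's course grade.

Weighted total:
  Midterm exam 71 × 0.06 = 4.26
  Problem sets 53 × 0.49 = 25.97
  Portfolio 97 × 0.1 = 9.7
  Discussion 57 × 0.26 = 14.82
  Quizzes 59.5 × 0.09 = 5.355
Sum = 60.105
Extra credit: 60.105 + 2 = 62.105
62.105 is ≥ 60 and < 67 → D

D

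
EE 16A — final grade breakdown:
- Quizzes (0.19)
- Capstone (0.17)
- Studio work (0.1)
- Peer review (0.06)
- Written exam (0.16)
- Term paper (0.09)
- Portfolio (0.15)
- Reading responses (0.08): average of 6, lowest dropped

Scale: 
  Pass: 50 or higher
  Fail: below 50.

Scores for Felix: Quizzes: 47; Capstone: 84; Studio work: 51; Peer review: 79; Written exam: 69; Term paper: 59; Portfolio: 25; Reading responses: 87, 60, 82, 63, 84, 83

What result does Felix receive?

Reading responses: drop 60 → average of remaining 5 = 399/5 = 79.8
Weighted total:
  Quizzes 47 × 0.19 = 8.93
  Capstone 84 × 0.17 = 14.28
  Studio work 51 × 0.1 = 5.1
  Peer review 79 × 0.06 = 4.74
  Written exam 69 × 0.16 = 11.04
  Term paper 59 × 0.09 = 5.31
  Portfolio 25 × 0.15 = 3.75
  Reading responses 79.8 × 0.08 = 6.384
Sum = 59.534
59.534 ≥ 50 → Pass

Pass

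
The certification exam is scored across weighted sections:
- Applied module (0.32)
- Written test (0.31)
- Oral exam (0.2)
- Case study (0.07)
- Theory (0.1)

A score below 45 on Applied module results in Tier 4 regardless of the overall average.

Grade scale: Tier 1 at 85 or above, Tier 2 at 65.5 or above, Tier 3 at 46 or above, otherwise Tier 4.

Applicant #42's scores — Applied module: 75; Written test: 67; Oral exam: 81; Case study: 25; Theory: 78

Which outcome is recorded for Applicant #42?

Applied module score 75 ≥ 45: minimum met.
Weighted total:
  Applied module 75 × 0.32 = 24
  Written test 67 × 0.31 = 20.77
  Oral exam 81 × 0.2 = 16.2
  Case study 25 × 0.07 = 1.75
  Theory 78 × 0.1 = 7.8
Sum = 70.52
70.52 is ≥ 65.5 and < 85 → Tier 2

Tier 2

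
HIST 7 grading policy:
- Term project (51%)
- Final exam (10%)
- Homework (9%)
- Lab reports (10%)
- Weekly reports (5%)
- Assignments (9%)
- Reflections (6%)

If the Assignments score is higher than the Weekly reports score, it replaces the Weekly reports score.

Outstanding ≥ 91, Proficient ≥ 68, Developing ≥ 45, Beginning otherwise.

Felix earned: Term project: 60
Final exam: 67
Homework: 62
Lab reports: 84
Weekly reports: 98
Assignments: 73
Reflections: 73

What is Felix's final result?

Assignments (73) ≤ Weekly reports (98), so Weekly reports stays at 98.
Weighted total:
  Term project 60 × 0.51 = 30.6
  Final exam 67 × 0.1 = 6.7
  Homework 62 × 0.09 = 5.58
  Lab reports 84 × 0.1 = 8.4
  Weekly reports 98 × 0.05 = 4.9
  Assignments 73 × 0.09 = 6.57
  Reflections 73 × 0.06 = 4.38
Sum = 67.13
67.13 is ≥ 45 and < 68 → Developing

Developing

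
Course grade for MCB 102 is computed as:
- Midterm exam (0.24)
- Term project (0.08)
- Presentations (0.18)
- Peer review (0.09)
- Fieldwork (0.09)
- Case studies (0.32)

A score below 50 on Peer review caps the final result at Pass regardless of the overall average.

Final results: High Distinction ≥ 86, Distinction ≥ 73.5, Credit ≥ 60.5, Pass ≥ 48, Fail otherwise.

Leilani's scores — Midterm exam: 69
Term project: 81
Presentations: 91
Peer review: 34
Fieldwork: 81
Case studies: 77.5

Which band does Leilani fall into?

Peer review score 34 < 50: minimum not met.
Weighted total:
  Midterm exam 69 × 0.24 = 16.56
  Term project 81 × 0.08 = 6.48
  Presentations 91 × 0.18 = 16.38
  Peer review 34 × 0.09 = 3.06
  Fieldwork 81 × 0.09 = 7.29
  Case studies 77.5 × 0.32 = 24.8
Sum = 74.57
74.57 would be Distinction; cap at Pass applies → Pass.

Pass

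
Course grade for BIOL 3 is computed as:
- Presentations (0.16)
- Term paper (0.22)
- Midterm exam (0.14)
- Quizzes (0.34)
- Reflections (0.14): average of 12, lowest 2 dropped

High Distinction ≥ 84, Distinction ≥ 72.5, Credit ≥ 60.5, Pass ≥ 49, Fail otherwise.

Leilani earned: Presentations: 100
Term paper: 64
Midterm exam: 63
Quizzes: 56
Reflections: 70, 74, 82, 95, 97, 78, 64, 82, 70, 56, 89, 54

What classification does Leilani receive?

Credit

Reflections: drop 54, 56 → average of remaining 10 = 801/10 = 80.1
Weighted total:
  Presentations 100 × 0.16 = 16
  Term paper 64 × 0.22 = 14.08
  Midterm exam 63 × 0.14 = 8.82
  Quizzes 56 × 0.34 = 19.04
  Reflections 80.1 × 0.14 = 11.214
Sum = 69.154
69.154 is ≥ 60.5 and < 72.5 → Credit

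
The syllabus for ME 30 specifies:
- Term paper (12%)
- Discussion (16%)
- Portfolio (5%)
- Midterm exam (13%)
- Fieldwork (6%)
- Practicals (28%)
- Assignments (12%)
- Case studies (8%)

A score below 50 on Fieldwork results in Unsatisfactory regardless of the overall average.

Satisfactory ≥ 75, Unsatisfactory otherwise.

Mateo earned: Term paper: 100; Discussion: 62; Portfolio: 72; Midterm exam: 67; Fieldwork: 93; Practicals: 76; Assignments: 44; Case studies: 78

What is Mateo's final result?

Fieldwork score 93 ≥ 50: minimum met.
Weighted total:
  Term paper 100 × 0.12 = 12
  Discussion 62 × 0.16 = 9.92
  Portfolio 72 × 0.05 = 3.6
  Midterm exam 67 × 0.13 = 8.71
  Fieldwork 93 × 0.06 = 5.58
  Practicals 76 × 0.28 = 21.28
  Assignments 44 × 0.12 = 5.28
  Case studies 78 × 0.08 = 6.24
Sum = 72.61
72.61 < 75 → Unsatisfactory

Unsatisfactory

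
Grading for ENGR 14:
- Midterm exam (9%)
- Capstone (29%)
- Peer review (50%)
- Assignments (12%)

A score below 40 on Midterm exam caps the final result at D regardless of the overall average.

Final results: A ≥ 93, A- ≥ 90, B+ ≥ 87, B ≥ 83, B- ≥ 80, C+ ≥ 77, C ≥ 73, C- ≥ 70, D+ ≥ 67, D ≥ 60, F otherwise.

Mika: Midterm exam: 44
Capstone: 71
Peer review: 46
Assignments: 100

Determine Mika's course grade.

F

Midterm exam score 44 ≥ 40: minimum met.
Weighted total:
  Midterm exam 44 × 0.09 = 3.96
  Capstone 71 × 0.29 = 20.59
  Peer review 46 × 0.5 = 23
  Assignments 100 × 0.12 = 12
Sum = 59.55
59.55 < 60 → F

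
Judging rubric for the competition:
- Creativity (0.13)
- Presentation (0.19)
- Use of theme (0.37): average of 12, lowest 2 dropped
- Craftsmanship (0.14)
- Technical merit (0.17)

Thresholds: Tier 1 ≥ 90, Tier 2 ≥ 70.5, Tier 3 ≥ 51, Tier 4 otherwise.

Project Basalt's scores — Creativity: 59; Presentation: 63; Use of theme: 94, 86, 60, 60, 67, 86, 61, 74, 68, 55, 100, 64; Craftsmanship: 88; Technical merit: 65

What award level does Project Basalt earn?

Tier 2

Use of theme: drop 55, 60 → average of remaining 10 = 760/10 = 76
Weighted total:
  Creativity 59 × 0.13 = 7.67
  Presentation 63 × 0.19 = 11.97
  Use of theme 76 × 0.37 = 28.12
  Craftsmanship 88 × 0.14 = 12.32
  Technical merit 65 × 0.17 = 11.05
Sum = 71.13
71.13 is ≥ 70.5 and < 90 → Tier 2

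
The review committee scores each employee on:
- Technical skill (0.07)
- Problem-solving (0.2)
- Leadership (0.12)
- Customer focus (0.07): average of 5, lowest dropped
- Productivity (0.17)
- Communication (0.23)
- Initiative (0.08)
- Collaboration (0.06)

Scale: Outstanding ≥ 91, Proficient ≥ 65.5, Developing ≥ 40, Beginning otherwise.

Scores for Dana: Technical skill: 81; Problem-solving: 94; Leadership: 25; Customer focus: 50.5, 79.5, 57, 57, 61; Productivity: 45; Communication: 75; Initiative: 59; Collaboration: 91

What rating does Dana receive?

Proficient

Customer focus: drop 50.5 → average of remaining 4 = 254.5/4 = 63.625
Weighted total:
  Technical skill 81 × 0.07 = 5.67
  Problem-solving 94 × 0.2 = 18.8
  Leadership 25 × 0.12 = 3
  Customer focus 63.625 × 0.07 = 4.45375
  Productivity 45 × 0.17 = 7.65
  Communication 75 × 0.23 = 17.25
  Initiative 59 × 0.08 = 4.72
  Collaboration 91 × 0.06 = 5.46
Sum = 67.00375
67.00375 is ≥ 65.5 and < 91 → Proficient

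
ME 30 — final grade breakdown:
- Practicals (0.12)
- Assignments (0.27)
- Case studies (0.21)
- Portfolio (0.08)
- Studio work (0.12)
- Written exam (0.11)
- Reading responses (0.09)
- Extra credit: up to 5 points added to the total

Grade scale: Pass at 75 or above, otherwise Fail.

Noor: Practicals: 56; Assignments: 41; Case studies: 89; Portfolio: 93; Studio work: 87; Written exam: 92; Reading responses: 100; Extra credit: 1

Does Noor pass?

Fail

Weighted total:
  Practicals 56 × 0.12 = 6.72
  Assignments 41 × 0.27 = 11.07
  Case studies 89 × 0.21 = 18.69
  Portfolio 93 × 0.08 = 7.44
  Studio work 87 × 0.12 = 10.44
  Written exam 92 × 0.11 = 10.12
  Reading responses 100 × 0.09 = 9
Sum = 73.48
Extra credit: 73.48 + 1 = 74.48
74.48 < 75 → Fail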